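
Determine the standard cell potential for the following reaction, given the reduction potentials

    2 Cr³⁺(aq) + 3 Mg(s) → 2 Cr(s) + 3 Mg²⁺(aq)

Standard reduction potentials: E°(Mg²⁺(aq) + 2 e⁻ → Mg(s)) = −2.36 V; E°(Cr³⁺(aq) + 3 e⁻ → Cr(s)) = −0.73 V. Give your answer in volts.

Cr³⁺(aq) gains electrons, so the Cr³⁺/Cr couple is the cathode; the Mg²⁺/Mg couple is the anode.
E°cell = E°(cathode) − E°(anode) = −0.73 − (−2.36) = +1.63 V.

+1.63 V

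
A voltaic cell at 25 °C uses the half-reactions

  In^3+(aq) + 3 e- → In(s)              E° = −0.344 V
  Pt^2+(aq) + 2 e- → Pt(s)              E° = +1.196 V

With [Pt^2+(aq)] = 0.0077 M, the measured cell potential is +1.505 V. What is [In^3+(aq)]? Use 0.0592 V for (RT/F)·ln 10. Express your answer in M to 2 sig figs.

With Pt²⁺/Pt at the cathode and In³⁺/In at the anode, E°cell = +1.196 − (−0.344) = +1.540 V (n = 6).
Since E = E° − (0.0592/n)·log Q, log Q = n(E° − E)/0.0592 = 3.547.
The balanced reaction is 3 Pt^2+(aq) + 2 In(s) → 3 Pt(s) + 2 In^3+(aq), so Q = [In^3+(aq)]^2 / [Pt^2+(aq)]^3.
Solving for the unknown gives log [In^3+(aq)] = −1.397, so [In^3+(aq)] ≈ 0.040 M.

0.040 M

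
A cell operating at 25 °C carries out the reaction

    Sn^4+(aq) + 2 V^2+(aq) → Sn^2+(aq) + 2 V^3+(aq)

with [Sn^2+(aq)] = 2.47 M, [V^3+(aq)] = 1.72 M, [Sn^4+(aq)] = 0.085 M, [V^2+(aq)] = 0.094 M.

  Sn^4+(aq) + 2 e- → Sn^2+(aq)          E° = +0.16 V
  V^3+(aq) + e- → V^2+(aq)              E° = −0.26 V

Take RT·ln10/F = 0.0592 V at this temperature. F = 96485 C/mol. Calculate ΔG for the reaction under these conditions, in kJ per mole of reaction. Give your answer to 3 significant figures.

E°cell = +0.16 − (−0.26) = +0.42 V; the balanced reaction transfers n = 2 electrons.
Here Q = ([Sn^2+(aq)]·[V^3+(aq)]^2) / ([Sn^4+(aq)]·[V^2+(aq)]^2) = 9.73×10^3 (log Q = 3.988), giving E = +0.42 − (0.0592/2)·(3.988) = +0.3020 V.
ΔG = −nFE = −(2)(96485)(+0.3020) J/mol = −58.3 kJ/mol.

−58.3 kJ/mol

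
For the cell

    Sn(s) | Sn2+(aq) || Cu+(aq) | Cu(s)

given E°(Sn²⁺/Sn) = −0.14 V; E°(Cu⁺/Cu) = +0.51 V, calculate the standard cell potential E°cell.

By convention the left-hand electrode in cell notation is the anode (oxidation) and the right-hand electrode is the cathode (reduction).
E°cell = E°(right) − E°(left) = +0.51 − (−0.14) = +0.65 V.

+0.65 V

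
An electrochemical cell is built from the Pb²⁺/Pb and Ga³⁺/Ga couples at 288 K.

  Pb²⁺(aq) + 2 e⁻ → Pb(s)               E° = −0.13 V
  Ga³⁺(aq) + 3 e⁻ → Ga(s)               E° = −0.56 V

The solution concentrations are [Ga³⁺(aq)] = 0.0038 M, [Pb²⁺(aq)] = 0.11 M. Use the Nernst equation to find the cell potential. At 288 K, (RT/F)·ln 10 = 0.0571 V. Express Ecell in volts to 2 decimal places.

+0.45 V

The Pb²⁺/Pb couple has the more positive E°, so it is the cathode; Ga³⁺/Ga is the anode.
E°cell = −0.13 − (−0.56) = +0.43 V, with n = 6 electrons transferred.
The balanced reaction is 3 Pb²⁺(aq) + 2 Ga(s) → 3 Pb(s) + 2 Ga³⁺(aq), so Q = [Ga³⁺(aq)]^2 / [Pb²⁺(aq)]^3 = 0.0108 and log Q = −1.965.
E = E° − (0.0571/n)·log Q = +0.43 − (0.0571/6)(−1.965) = +0.45 V.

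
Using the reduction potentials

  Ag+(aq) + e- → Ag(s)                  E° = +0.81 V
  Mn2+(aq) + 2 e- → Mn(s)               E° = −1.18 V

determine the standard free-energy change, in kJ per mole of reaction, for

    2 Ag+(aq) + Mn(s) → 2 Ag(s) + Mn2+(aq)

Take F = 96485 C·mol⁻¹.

In the reaction as written Ag+(aq) is reduced, so the Ag⁺/Ag couple is the cathode and Mn²⁺/Mn is the anode.
E°cell = +0.81 − (−1.18) = +1.99 V; balancing electrons gives n = 2.
ΔG° = −nFE°cell = −(2)(96485)(+1.99) J/mol = −384 kJ/mol.

−384 kJ/mol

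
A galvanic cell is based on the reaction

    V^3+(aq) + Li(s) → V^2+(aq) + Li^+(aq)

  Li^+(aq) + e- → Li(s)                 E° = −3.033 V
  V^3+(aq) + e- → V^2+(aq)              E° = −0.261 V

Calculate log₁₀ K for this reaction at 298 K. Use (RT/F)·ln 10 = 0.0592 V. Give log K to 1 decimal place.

log K = 46.8

The V³⁺/V²⁺ couple is reduced (cathode); E°cell = −0.261 − (−3.033) = +2.772 V with n = 1.
At equilibrium E = 0, so log K = nE°cell / 0.0592 = (1)(+2.772) / 0.0592 = 46.8.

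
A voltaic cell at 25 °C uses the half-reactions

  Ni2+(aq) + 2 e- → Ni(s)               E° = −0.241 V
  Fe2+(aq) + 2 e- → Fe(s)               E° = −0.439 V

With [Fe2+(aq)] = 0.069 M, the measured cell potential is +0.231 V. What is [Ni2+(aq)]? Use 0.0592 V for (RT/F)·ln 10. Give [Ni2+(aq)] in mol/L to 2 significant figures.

Ni²⁺/Ni is the cathode (higher E°); E°cell = −0.241 − (−0.439) = +0.198 V with n = 2.
Since E = E° − (0.0592/n)·log Q, log Q = n(E° − E)/0.0592 = −1.115.
The balanced reaction is Ni2+(aq) + Fe(s) → Ni(s) + Fe2+(aq), so Q = [Fe2+(aq)] / [Ni2+(aq)].
Substituting the known concentrations and solving, log [Ni2+(aq)] = −0.046 and [Ni2+(aq)] = 0.90 M.

0.90 M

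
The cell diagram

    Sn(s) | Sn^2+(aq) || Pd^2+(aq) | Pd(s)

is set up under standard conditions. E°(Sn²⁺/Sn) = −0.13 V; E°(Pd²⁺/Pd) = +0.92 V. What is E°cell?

+1.05 V

By convention the left-hand electrode in cell notation is the anode (oxidation) and the right-hand electrode is the cathode (reduction).
E°cell = E°(right) − E°(left) = +0.92 − (−0.13) = +1.05 V.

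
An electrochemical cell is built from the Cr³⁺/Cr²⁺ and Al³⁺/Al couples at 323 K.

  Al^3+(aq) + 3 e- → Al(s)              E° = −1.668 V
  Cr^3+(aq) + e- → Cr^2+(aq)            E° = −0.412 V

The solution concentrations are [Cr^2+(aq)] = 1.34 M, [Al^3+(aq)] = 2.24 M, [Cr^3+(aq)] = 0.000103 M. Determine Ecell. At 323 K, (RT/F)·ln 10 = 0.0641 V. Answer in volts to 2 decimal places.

+0.98 V

Cr³⁺/Cr²⁺ is reduced (cathode, E° = −0.412 V) and Al³⁺/Al is oxidized (anode).
The standard potential is −0.412 − (−1.668) = +1.256 V and the balanced reaction transfers n = 3 electrons.
Balancing gives 3 Cr^3+(aq) + Al(s) → 3 Cr^2+(aq) + Al^3+(aq); hence Q = ([Cr^2+(aq)]^3·[Al^3+(aq)]) / [Cr^3+(aq)]^3 = 4.93×10^12 (log Q = 12.693).
By the Nernst equation, E = +1.256 − (0.0641/3)·(12.693) = +0.98 V.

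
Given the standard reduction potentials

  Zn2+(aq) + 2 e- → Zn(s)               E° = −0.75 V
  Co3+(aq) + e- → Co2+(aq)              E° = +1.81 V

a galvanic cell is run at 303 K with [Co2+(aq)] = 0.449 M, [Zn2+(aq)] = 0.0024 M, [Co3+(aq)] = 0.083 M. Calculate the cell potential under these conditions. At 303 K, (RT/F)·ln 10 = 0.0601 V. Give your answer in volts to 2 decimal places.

The Co³⁺/Co²⁺ couple has the more positive E°, so it is the cathode; Zn²⁺/Zn is the anode.
E°cell = +1.81 − (−0.75) = +2.56 V, with n = 2 electrons transferred.
The balanced reaction is 2 Co3+(aq) + Zn(s) → 2 Co2+(aq) + Zn2+(aq), so Q = ([Co2+(aq)]^2·[Zn2+(aq)]) / [Co3+(aq)]^2 = 0.0702 and log Q = −1.153.
E = E° − (0.0601/n)·log Q = +2.56 − (0.0601/2)(−1.153) = +2.59 V.

+2.59 V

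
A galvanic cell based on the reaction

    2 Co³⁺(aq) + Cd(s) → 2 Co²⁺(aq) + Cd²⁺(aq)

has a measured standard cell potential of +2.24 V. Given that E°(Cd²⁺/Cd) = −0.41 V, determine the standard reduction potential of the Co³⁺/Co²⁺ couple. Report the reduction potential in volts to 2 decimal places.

+1.83 V

In the reaction as written the Co³⁺/Co²⁺ couple is reduced (cathode) and Cd²⁺/Cd is oxidized (anode), so E°cell = E°(Co³⁺/Co²⁺) − E°(Cd²⁺/Cd).
E°(Co³⁺/Co²⁺) = E°cell + E°(anode) = +2.24 + (−0.41) = +1.83 V.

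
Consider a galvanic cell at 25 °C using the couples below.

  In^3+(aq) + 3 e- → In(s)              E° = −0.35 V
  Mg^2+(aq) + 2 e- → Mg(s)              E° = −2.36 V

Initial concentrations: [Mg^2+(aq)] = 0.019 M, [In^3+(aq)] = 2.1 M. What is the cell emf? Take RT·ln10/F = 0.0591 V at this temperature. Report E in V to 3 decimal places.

Since E°(In³⁺/In) > E°(Mg²⁺/Mg), In³⁺/In serves as the cathode.
E°cell = −0.35 − (−2.36) = +2.01 V, with n = 6 electrons transferred.
For the overall reaction 2 In^3+(aq) + 3 Mg(s) → 2 In(s) + 3 Mg^2+(aq), Q = [Mg^2+(aq)]^3 / [In^3+(aq)]^2 = 1.56×10^−6, giving log Q = −5.808.
Applying E = E° − (RT ln10/nF)·log Q gives +2.01 − (0.0591/6)(−5.808) = +2.067 V.

+2.067 V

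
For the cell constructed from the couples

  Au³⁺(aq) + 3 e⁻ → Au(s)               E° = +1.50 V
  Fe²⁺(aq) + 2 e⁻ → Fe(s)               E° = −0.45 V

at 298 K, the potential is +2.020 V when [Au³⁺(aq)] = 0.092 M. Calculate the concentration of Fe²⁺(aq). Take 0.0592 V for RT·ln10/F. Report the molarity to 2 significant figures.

Au³⁺/Au is the cathode (higher E°); E°cell = +1.50 − (−0.45) = +1.95 V with n = 6.
Rearranging E = E° − (0.0592/n)·log Q gives log Q = 6(+1.95 − (+2.020))/0.0592 = −7.095.
The balanced reaction is 2 Au³⁺(aq) + 3 Fe(s) → 2 Au(s) + 3 Fe²⁺(aq), so Q = [Fe²⁺(aq)]^3 / [Au³⁺(aq)]^2.
Isolating [Fe²⁺(aq)] in Q = 10^{−7.095} yields log [Fe²⁺(aq)] = −3.056, i.e. 0.00088 M.

0.00088 M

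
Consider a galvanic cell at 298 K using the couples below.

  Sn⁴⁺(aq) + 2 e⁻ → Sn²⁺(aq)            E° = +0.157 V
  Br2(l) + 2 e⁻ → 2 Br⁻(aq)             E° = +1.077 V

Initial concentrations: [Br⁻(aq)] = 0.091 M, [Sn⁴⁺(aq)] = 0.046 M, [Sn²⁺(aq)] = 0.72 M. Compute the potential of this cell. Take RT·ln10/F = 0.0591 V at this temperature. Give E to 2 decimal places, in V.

+1.02 V

The Br₂/Br⁻ couple has the more positive E°, so it is the cathode; Sn⁴⁺/Sn²⁺ is the anode.
The standard potential is +1.077 − (+0.157) = +0.920 V and the balanced reaction transfers n = 2 electrons.
For the overall reaction Br2(l) + Sn²⁺(aq) → 2 Br⁻(aq) + Sn⁴⁺(aq), Q = ([Br⁻(aq)]^2·[Sn⁴⁺(aq)]) / [Sn²⁺(aq)] = 0.000529, giving log Q = −3.276.
E = E° − (0.0591/n)·log Q = +0.920 − (0.0591/2)(−3.276) = +1.02 V.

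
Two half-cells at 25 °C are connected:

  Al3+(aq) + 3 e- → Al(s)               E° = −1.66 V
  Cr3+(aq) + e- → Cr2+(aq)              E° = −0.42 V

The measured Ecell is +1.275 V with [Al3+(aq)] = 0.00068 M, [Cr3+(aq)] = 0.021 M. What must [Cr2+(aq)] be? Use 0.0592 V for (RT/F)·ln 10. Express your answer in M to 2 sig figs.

0.061 M

The Cr³⁺/Cr²⁺ couple has the larger reduction potential, so it is the cathode: E°cell = −0.42 − (−1.66) = +1.24 V and n = 3.
From the Nernst equation, log Q = n(E° − E)/0.0592 = 3·(+1.24 − (+1.275))/0.0592 = −1.774.
For 3 Cr3+(aq) + Al(s) → 3 Cr2+(aq) + Al3+(aq), the reaction quotient is Q = ([Cr2+(aq)]^3·[Al3+(aq)]) / [Cr3+(aq)]^3.
Substituting the known concentrations and solving, log [Cr2+(aq)] = −1.213 and [Cr2+(aq)] = 0.061 M.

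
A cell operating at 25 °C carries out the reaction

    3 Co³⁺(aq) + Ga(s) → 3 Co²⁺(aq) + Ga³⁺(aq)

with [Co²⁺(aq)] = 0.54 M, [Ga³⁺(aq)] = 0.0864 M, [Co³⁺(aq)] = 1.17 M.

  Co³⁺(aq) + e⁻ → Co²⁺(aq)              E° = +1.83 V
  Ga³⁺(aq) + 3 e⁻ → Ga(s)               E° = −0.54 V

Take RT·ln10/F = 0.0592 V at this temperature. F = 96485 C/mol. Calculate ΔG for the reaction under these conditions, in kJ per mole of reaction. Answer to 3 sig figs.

−698 kJ/mol

With Co³⁺/Co²⁺ reduced at the cathode, E°cell = +1.83 − (−0.54) = +2.37 V and n = 3.
The reaction quotient is ([Co²⁺(aq)]^3·[Ga³⁺(aq)]) / [Co³⁺(aq)]^3 = 0.00849; by Nernst, E = +2.37 − (0.0592/3)(−2.071) = +2.4109 V.
Then ΔG = −nFE = −3 × 96485 × +2.4109 J/mol = −698 kJ/mol.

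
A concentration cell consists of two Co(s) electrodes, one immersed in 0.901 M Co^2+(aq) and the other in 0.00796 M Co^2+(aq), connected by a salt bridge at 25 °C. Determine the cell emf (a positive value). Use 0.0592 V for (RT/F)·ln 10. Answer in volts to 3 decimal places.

For a concentration cell E°cell = 0, since both electrodes use the same couple.
The compartment with the higher Co^2+(aq) concentration (0.901 M) acts as the cathode; ions are reduced there and produced at the dilute (0.00796 M) anode.
With n = 2, Ecell = −(0.0592/2)·log([dilute]/[conc]) = −(0.0592/2)·log(0.00796/0.901) = +0.061 V.

0.061 V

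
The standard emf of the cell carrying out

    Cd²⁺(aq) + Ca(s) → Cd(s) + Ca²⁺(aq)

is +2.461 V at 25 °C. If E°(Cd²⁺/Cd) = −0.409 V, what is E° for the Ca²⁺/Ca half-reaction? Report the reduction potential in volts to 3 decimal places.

−2.870 V

In the reaction as written the Cd²⁺/Cd couple is reduced (cathode) and Ca²⁺/Ca is oxidized (anode), so E°cell = E°(Cd²⁺/Cd) − E°(Ca²⁺/Ca).
E°(Ca²⁺/Ca) = E°(cathode) − E°cell = −0.409 − (+2.461) = −2.870 V.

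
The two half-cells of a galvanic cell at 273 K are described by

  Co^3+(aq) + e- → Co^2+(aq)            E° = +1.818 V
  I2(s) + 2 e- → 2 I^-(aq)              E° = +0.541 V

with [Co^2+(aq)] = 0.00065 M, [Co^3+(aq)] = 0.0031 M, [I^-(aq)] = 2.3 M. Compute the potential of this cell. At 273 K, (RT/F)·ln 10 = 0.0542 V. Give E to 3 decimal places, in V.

+1.333 V

The Co³⁺/Co²⁺ couple has the more positive E°, so it is the cathode; I₂/I⁻ is the anode.
The standard potential is +1.818 − (+0.541) = +1.277 V and the balanced reaction transfers n = 2 electrons.
Balancing gives 2 Co^3+(aq) + 2 I^-(aq) → 2 Co^2+(aq) + I2(s); hence Q = [Co^2+(aq)]^2 / ([Co^3+(aq)]^2·[I^-(aq)]^2) = 0.00831 (log Q = −2.080).
E = E° − (0.0542/n)·log Q = +1.277 − (0.0542/2)(−2.080) = +1.333 V.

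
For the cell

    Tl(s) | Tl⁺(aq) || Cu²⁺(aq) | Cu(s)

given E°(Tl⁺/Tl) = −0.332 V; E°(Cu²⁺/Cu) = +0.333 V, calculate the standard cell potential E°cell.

By convention the left-hand electrode in cell notation is the anode (oxidation) and the right-hand electrode is the cathode (reduction).
E°cell = E°(right) − E°(left) = +0.333 − (−0.332) = +0.665 V.

+0.665 V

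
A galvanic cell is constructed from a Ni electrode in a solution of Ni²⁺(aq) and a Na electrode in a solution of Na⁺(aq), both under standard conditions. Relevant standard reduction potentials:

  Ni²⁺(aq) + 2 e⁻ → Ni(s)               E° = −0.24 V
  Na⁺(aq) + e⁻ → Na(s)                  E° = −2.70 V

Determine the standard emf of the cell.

+2.46 V

Of the two couples in this cell, the one with the more positive reduction potential is reduced at the cathode: here that is Ni²⁺/Ni (−0.24 V); Na⁺/Na (−2.70 V) is the anode.
E°cell = E°(cathode) − E°(anode) = −0.24 − (−2.70) = +2.46 V.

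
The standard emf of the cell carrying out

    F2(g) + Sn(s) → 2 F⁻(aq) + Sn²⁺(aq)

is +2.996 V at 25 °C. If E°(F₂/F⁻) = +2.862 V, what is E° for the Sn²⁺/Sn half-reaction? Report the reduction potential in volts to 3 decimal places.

−0.134 V

In the reaction as written the F₂/F⁻ couple is reduced (cathode) and Sn²⁺/Sn is oxidized (anode), so E°cell = E°(F₂/F⁻) − E°(Sn²⁺/Sn).
E°(Sn²⁺/Sn) = E°(cathode) − E°cell = +2.862 − (+2.996) = −0.134 V.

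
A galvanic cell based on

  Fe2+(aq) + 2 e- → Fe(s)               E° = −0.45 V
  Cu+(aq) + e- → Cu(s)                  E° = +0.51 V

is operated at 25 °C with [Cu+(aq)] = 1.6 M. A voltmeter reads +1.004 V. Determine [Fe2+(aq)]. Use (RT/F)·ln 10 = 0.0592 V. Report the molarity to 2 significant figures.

0.084 M

Cu⁺/Cu is the cathode (higher E°); E°cell = +0.51 − (−0.45) = +0.96 V with n = 2.
Since E = E° − (0.0592/n)·log Q, log Q = n(E° − E)/0.0592 = −1.486.
Balancing electrons gives 2 Cu+(aq) + Fe(s) → 2 Cu(s) + Fe2+(aq); thus Q = [Fe2+(aq)] / [Cu+(aq)]^2.
Substituting the known concentrations and solving, log [Fe2+(aq)] = −1.078 and [Fe2+(aq)] = 0.084 M.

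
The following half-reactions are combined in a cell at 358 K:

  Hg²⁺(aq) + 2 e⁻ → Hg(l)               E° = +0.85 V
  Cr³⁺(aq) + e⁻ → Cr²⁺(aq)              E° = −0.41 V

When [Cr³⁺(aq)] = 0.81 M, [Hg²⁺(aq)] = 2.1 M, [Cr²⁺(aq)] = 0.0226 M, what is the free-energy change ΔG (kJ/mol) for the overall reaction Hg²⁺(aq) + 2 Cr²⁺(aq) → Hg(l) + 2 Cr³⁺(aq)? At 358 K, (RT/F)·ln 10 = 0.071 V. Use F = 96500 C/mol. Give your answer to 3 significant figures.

−224 kJ/mol

The standard cell potential is +0.85 − (−0.41) = +1.26 V, with n = 2 electrons in the balanced equation.
Here Q = [Cr³⁺(aq)]^2 / ([Hg²⁺(aq)]·[Cr²⁺(aq)]^2) = 612 (log Q = 2.787), giving E = +1.26 − (0.071/2)·(2.787) = +1.1611 V.
Finally ΔG = −nFE = −(2)(96500 C/mol)(+1.1611 V) = −224 kJ/mol.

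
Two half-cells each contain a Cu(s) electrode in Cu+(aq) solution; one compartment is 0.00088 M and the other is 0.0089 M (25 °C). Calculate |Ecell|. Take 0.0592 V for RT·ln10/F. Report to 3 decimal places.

For a concentration cell E°cell = 0, since both electrodes use the same couple.
The compartment with the higher Cu+(aq) concentration (0.0089 M) acts as the cathode; ions are reduced there and produced at the dilute (0.00088 M) anode.
With n = 1, Ecell = −(0.0592/1)·log([dilute]/[conc]) = −(0.0592/1)·log(0.00088/0.0089) = +0.059 V.

0.059 V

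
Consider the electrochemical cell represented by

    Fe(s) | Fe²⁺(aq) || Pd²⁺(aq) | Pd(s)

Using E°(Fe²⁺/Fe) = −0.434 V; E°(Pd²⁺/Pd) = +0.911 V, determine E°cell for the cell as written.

+1.345 V

By convention the left-hand electrode in cell notation is the anode (oxidation) and the right-hand electrode is the cathode (reduction).
E°cell = E°(right) − E°(left) = +0.911 − (−0.434) = +1.345 V.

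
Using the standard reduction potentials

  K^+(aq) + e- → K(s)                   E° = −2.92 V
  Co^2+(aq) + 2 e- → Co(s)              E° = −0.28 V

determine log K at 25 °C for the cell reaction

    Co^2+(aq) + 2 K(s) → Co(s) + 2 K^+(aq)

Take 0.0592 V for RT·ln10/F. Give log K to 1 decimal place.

The Co²⁺/Co couple is reduced (cathode); E°cell = −0.28 − (−2.92) = +2.64 V with n = 2.
At equilibrium E = 0, so log K = nE°cell / 0.0592 = (2)(+2.64) / 0.0592 = 89.2.

log K = 89.2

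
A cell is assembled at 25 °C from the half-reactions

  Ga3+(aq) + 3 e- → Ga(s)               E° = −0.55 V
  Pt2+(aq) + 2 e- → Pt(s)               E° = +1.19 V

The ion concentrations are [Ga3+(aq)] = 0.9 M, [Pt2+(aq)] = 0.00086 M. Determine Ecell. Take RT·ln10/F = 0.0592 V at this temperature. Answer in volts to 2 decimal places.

+1.65 V

Since E°(Pt²⁺/Pt) > E°(Ga³⁺/Ga), Pt²⁺/Pt serves as the cathode.
The standard potential is +1.19 − (−0.55) = +1.74 V and the balanced reaction transfers n = 6 electrons.
Balancing gives 3 Pt2+(aq) + 2 Ga(s) → 3 Pt(s) + 2 Ga3+(aq); hence Q = [Ga3+(aq)]^2 / [Pt2+(aq)]^3 = 1.27×10^9 (log Q = 9.105).
Applying E = E° − (RT ln10/nF)·log Q gives +1.74 − (0.0592/6)(9.105) = +1.65 V.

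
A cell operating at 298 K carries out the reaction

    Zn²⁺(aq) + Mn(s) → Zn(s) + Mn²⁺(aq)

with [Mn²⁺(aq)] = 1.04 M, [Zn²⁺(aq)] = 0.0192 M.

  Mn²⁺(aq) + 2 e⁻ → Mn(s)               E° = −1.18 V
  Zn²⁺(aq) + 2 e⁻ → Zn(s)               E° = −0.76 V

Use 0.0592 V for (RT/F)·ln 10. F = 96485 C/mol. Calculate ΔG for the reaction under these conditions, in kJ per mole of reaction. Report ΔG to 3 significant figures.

The standard cell potential is −0.76 − (−1.18) = +0.42 V, with n = 2 electrons in the balanced equation.
Here Q = [Mn²⁺(aq)] / [Zn²⁺(aq)] = 54.2 (log Q = 1.734), giving E = +0.42 − (0.0592/2)·(1.734) = +0.3687 V.
Then ΔG = −nFE = −2 × 96485 × +0.3687 J/mol = −71.1 kJ/mol.

−71.1 kJ/mol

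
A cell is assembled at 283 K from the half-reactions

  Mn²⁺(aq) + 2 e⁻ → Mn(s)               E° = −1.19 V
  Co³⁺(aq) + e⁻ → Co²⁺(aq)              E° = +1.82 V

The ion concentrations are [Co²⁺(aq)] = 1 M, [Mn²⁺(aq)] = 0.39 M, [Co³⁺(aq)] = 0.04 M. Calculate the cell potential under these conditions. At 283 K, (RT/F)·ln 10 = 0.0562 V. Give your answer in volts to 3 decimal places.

+2.943 V

The Co³⁺/Co²⁺ couple has the more positive E°, so it is the cathode; Mn²⁺/Mn is the anode.
E°cell = +1.82 − (−1.19) = +3.01 V, with n = 2 electrons transferred.
The balanced reaction is 2 Co³⁺(aq) + Mn(s) → 2 Co²⁺(aq) + Mn²⁺(aq), so Q = ([Co²⁺(aq)]^2·[Mn²⁺(aq)]) / [Co³⁺(aq)]^2 = 244 and log Q = 2.387.
E = E° − (0.0562/n)·log Q = +3.01 − (0.0562/2)(2.387) = +2.943 V.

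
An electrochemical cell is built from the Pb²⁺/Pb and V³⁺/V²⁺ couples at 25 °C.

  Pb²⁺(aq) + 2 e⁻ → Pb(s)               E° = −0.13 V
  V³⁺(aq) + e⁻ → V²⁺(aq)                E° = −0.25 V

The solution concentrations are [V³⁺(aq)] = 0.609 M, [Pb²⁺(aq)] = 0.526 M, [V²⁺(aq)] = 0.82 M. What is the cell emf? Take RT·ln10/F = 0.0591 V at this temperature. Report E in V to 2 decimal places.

+0.12 V

Since E°(Pb²⁺/Pb) > E°(V³⁺/V²⁺), Pb²⁺/Pb serves as the cathode.
E°cell = E°cat − E°an = −0.13 − (−0.25) = +0.12 V; n = 2.
Balancing gives Pb²⁺(aq) + 2 V²⁺(aq) → Pb(s) + 2 V³⁺(aq); hence Q = [V³⁺(aq)]^2 / ([Pb²⁺(aq)]·[V²⁺(aq)]^2) = 1.05 (log Q = 0.021).
Applying E = E° − (RT ln10/nF)·log Q gives +0.12 − (0.0591/2)(0.021) = +0.12 V.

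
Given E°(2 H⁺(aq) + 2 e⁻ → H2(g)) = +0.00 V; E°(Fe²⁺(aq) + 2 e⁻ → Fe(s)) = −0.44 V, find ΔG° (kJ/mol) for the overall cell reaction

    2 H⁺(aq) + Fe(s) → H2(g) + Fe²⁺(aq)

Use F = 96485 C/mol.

−84.9 kJ/mol

In the reaction as written H⁺(aq) is reduced, so the 2H⁺/H₂ couple is the cathode and Fe²⁺/Fe is the anode.
E°cell = +0.00 − (−0.44) = +0.44 V; balancing electrons gives n = 2.
ΔG° = −nFE°cell = −(2)(96485)(+0.44) J/mol = −84.9 kJ/mol.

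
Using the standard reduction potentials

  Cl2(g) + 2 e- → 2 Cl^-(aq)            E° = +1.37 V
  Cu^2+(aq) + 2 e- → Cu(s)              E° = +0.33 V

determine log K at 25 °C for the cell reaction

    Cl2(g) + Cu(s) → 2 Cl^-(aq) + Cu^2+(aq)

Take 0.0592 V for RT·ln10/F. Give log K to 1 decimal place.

The Cl₂/Cl⁻ couple is reduced (cathode); E°cell = +1.37 − (+0.33) = +1.04 V with n = 2.
At equilibrium E = 0, so log K = nE°cell / 0.0592 = (2)(+1.04) / 0.0592 = 35.1.

log K = 35.1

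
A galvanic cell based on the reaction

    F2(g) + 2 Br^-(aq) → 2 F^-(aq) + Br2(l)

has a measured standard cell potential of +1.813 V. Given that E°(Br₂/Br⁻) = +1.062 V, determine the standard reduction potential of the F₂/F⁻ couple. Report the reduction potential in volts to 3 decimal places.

+2.875 V

In the reaction as written the F₂/F⁻ couple is reduced (cathode) and Br₂/Br⁻ is oxidized (anode), so E°cell = E°(F₂/F⁻) − E°(Br₂/Br⁻).
E°(F₂/F⁻) = E°cell + E°(anode) = +1.813 + (+1.062) = +2.875 V.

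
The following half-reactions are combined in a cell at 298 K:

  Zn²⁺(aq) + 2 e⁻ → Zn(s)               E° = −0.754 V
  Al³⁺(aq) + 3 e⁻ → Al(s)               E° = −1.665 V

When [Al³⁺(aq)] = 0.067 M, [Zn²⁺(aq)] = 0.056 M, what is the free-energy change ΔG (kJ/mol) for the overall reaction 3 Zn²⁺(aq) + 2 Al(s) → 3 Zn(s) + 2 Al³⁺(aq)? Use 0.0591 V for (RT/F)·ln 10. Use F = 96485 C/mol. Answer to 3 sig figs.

With Zn²⁺/Zn reduced at the cathode, E°cell = −0.754 − (−1.665) = +0.911 V and n = 6.
Here Q = [Al³⁺(aq)]^2 / [Zn²⁺(aq)]^3 = 25.6 (log Q = 1.408), giving E = +0.911 − (0.0591/6)·(1.408) = +0.8971 V.
ΔG = −nFE = −(6)(96485)(+0.8971) J/mol = −519 kJ/mol.

−519 kJ/mol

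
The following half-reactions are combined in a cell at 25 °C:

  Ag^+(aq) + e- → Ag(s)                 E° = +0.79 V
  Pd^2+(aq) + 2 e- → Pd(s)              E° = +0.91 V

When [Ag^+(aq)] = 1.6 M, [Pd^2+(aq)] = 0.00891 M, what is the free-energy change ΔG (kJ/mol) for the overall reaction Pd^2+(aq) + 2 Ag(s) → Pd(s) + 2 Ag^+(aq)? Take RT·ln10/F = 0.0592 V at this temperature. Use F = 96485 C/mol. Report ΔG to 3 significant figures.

−9.11 kJ/mol

The standard cell potential is +0.91 − (+0.79) = +0.12 V, with n = 2 electrons in the balanced equation.
Q = [Ag^+(aq)]^2 / [Pd^2+(aq)] = 287, so log Q = 2.458 and E = +0.12 − (0.0592/2)(2.458) = +0.0472 V.
Finally ΔG = −nFE = −(2)(96485 C/mol)(+0.0472 V) = −9.11 kJ/mol.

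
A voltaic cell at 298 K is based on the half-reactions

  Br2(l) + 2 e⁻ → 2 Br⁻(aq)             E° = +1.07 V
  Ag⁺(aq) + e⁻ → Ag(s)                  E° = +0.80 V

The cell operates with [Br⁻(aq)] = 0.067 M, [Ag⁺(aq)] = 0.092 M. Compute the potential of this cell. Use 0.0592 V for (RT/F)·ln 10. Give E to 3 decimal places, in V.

Since E°(Br₂/Br⁻) > E°(Ag⁺/Ag), Br₂/Br⁻ serves as the cathode.
E°cell = E°cat − E°an = +1.07 − (+0.80) = +0.27 V; n = 2.
For the overall reaction Br2(l) + 2 Ag(s) → 2 Br⁻(aq) + 2 Ag⁺(aq), Q = [Br⁻(aq)]^2·[Ag⁺(aq)]^2 = 3.8×10^−5, giving log Q = −4.420.
E = E° − (0.0592/n)·log Q = +0.27 − (0.0592/2)(−4.420) = +0.401 V.

+0.401 V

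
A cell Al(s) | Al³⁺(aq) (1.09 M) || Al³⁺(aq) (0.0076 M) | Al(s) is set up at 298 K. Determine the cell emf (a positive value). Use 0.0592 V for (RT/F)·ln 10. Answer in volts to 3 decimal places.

0.043 V

For a concentration cell E°cell = 0, since both electrodes use the same couple.
The compartment with the higher Al³⁺(aq) concentration (1.09 M) acts as the cathode; ions are reduced there and produced at the dilute (0.0076 M) anode.
With n = 3, Ecell = −(0.0592/3)·log([dilute]/[conc]) = −(0.0592/3)·log(0.0076/1.09) = +0.043 V.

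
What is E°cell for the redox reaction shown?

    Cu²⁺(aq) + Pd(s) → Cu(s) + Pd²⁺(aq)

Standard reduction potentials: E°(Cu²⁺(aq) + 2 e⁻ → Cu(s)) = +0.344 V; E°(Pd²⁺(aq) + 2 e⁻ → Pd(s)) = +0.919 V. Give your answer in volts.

−0.575 V

Cu²⁺(aq) gains electrons, so the Cu²⁺/Cu couple is the cathode; the Pd²⁺/Pd couple is the anode.
E°cell = E°(cathode) − E°(anode) = +0.344 − (+0.919) = −0.575 V.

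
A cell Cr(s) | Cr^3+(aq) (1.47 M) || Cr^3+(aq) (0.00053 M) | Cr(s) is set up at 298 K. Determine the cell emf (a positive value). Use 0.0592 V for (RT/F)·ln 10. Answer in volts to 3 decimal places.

For a concentration cell E°cell = 0, since both electrodes use the same couple.
The compartment with the higher Cr^3+(aq) concentration (1.47 M) acts as the cathode; ions are reduced there and produced at the dilute (0.00053 M) anode.
With n = 3, Ecell = −(0.0592/3)·log([dilute]/[conc]) = −(0.0592/3)·log(0.00053/1.47) = +0.068 V.

0.068 V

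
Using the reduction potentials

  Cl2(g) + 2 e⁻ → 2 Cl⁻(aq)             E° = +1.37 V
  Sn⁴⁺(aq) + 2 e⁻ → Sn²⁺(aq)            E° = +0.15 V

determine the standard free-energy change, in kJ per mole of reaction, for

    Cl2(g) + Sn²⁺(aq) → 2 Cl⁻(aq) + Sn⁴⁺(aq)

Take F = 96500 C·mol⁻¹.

In the reaction as written Cl2(g) is reduced, so the Cl₂/Cl⁻ couple is the cathode and Sn⁴⁺/Sn²⁺ is the anode.
E°cell = +1.37 − (+0.15) = +1.22 V; balancing electrons gives n = 2.
ΔG° = −nFE°cell = −(2)(96500)(+1.22) J/mol = −235 kJ/mol.

−235 kJ/mol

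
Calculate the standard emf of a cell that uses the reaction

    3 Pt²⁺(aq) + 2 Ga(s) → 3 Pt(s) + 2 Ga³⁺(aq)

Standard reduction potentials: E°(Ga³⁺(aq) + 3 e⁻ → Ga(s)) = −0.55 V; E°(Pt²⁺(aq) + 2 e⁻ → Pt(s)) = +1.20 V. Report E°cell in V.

+1.75 V

Pt²⁺(aq) gains electrons, so the Pt²⁺/Pt couple is the cathode; the Ga³⁺/Ga couple is the anode.
E°cell = E°(cathode) − E°(anode) = +1.20 − (−0.55) = +1.75 V.
The positive value indicates the reaction is spontaneous as written.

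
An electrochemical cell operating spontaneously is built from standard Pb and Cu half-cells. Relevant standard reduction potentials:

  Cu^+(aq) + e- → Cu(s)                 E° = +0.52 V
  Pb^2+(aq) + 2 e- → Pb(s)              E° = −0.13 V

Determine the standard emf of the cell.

+0.65 V

The Cu⁺/Cu couple has the higher E°, so Cu ion is reduced (cathode) and Pb is oxidized (anode).
E°cell = E°(cathode) − E°(anode) = +0.52 − (−0.13) = +0.65 V.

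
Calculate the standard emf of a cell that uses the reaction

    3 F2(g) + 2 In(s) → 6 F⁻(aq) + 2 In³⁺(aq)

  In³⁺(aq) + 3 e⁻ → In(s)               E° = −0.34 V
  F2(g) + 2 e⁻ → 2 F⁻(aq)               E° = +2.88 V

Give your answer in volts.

+3.22 V

In the reaction as written, F2(g) is reduced (cathode) and In³⁺(aq) is produced by oxidation at the anode.
E°cell = E°(cathode) − E°(anode) = +2.88 − (−0.34) = +3.22 V.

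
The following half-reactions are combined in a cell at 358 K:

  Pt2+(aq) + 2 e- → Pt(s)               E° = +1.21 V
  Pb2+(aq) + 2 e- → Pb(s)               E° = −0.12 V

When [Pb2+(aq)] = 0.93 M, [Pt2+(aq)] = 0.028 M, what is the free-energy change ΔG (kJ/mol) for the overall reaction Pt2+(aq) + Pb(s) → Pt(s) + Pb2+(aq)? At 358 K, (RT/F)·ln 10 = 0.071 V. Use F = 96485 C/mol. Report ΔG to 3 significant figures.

−246 kJ/mol

With Pt²⁺/Pt reduced at the cathode, E°cell = +1.21 − (−0.12) = +1.33 V and n = 2.
The reaction quotient is [Pb2+(aq)] / [Pt2+(aq)] = 33.2; by Nernst, E = +1.33 − (0.071/2)(1.521) = +1.2760 V.
ΔG = −nFE = −(2)(96485)(+1.2760) J/mol = −246 kJ/mol.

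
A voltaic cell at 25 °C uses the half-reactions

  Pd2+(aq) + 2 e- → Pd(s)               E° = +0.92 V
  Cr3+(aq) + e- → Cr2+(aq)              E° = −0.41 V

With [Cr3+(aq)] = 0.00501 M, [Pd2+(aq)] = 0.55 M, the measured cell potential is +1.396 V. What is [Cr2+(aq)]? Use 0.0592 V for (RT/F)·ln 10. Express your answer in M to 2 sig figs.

With Pd²⁺/Pd at the cathode and Cr³⁺/Cr²⁺ at the anode, E°cell = +0.92 − (−0.41) = +1.33 V (n = 2).
Rearranging E = E° − (0.0592/n)·log Q gives log Q = 2(+1.33 − (+1.396))/0.0592 = −2.230.
Balancing electrons gives Pd2+(aq) + 2 Cr2+(aq) → Pd(s) + 2 Cr3+(aq); thus Q = [Cr3+(aq)]^2 / ([Pd2+(aq)]·[Cr2+(aq)]^2).
Solving for the unknown gives log [Cr2+(aq)] = −1.055, so [Cr2+(aq)] ≈ 0.088 M.

0.088 M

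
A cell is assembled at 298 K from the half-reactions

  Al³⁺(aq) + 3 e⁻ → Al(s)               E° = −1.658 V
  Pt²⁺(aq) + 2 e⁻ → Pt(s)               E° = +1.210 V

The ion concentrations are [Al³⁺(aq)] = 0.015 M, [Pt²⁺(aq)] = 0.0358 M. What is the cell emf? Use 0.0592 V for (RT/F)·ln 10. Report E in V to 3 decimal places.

+2.861 V

The Pt²⁺/Pt couple has the more positive E°, so it is the cathode; Al³⁺/Al is the anode.
E°cell = +1.210 − (−1.658) = +2.868 V, with n = 6 electrons transferred.
For the overall reaction 3 Pt²⁺(aq) + 2 Al(s) → 3 Pt(s) + 2 Al³⁺(aq), Q = [Al³⁺(aq)]^2 / [Pt²⁺(aq)]^3 = 4.9, giving log Q = 0.691.
By the Nernst equation, E = +2.868 − (0.0592/6)·(0.691) = +2.861 V.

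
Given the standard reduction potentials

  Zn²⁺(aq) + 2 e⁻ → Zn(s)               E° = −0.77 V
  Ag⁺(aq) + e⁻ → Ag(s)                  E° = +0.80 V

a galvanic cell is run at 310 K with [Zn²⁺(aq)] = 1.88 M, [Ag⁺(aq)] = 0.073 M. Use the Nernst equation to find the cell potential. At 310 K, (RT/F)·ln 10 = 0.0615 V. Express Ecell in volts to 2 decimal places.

Ag⁺/Ag is reduced (cathode, E° = +0.80 V) and Zn²⁺/Zn is oxidized (anode).
E°cell = +0.80 − (−0.77) = +1.57 V, with n = 2 electrons transferred.
Balancing gives 2 Ag⁺(aq) + Zn(s) → 2 Ag(s) + Zn²⁺(aq); hence Q = [Zn²⁺(aq)] / [Ag⁺(aq)]^2 = 353 (log Q = 2.548).
Applying E = E° − (RT ln10/nF)·log Q gives +1.57 − (0.0615/2)(2.548) = +1.49 V.

+1.49 V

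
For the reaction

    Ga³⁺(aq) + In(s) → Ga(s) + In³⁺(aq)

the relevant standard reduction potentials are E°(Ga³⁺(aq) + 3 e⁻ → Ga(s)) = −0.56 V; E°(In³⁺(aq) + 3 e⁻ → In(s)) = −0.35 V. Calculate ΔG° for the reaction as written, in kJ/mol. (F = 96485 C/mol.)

In the reaction as written Ga³⁺(aq) is reduced, so the Ga³⁺/Ga couple is the cathode and In³⁺/In is the anode.
E°cell = −0.56 − (−0.35) = −0.21 V; balancing electrons gives n = 3.
ΔG° = −nFE°cell = −(3)(96485)(−0.21) J/mol = +60.8 kJ/mol.

+60.8 kJ/mol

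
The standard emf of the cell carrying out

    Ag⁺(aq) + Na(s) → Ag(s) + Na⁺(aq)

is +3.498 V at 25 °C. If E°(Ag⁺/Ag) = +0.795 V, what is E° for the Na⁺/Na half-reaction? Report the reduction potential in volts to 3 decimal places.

−2.703 V

In the reaction as written the Ag⁺/Ag couple is reduced (cathode) and Na⁺/Na is oxidized (anode), so E°cell = E°(Ag⁺/Ag) − E°(Na⁺/Na).
E°(Na⁺/Na) = E°(cathode) − E°cell = +0.795 − (+3.498) = −2.703 V.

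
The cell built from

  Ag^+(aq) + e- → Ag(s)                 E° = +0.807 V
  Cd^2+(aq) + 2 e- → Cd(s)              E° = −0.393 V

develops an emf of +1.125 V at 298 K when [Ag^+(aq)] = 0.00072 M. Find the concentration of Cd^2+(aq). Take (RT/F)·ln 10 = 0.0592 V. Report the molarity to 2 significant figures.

0.00018 M

Ag⁺/Ag is the cathode (higher E°); E°cell = +0.807 − (−0.393) = +1.200 V with n = 2.
Rearranging E = E° − (0.0592/n)·log Q gives log Q = 2(+1.200 − (+1.125))/0.0592 = 2.534.
The balanced reaction is 2 Ag^+(aq) + Cd(s) → 2 Ag(s) + Cd^2+(aq), so Q = [Cd^2+(aq)] / [Ag^+(aq)]^2.
Solving for the unknown gives log [Cd^2+(aq)] = −3.751, so [Cd^2+(aq)] ≈ 0.00018 M.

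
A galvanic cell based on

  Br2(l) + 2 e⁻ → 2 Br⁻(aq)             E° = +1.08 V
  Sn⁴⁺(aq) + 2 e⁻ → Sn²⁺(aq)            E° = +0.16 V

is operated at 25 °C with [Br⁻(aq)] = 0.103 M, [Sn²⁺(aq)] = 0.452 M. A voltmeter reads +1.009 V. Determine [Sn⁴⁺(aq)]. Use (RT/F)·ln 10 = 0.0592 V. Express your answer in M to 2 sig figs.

0.042 M

Br₂/Br⁻ is the cathode (higher E°); E°cell = +1.08 − (+0.16) = +0.92 V with n = 2.
Since E = E° − (0.0592/n)·log Q, log Q = n(E° − E)/0.0592 = −3.007.
For Br2(l) + Sn²⁺(aq) → 2 Br⁻(aq) + Sn⁴⁺(aq), the reaction quotient is Q = ([Br⁻(aq)]^2·[Sn⁴⁺(aq)]) / [Sn²⁺(aq)].
Solving for the unknown gives log [Sn⁴⁺(aq)] = −1.378, so [Sn⁴⁺(aq)] ≈ 0.042 M.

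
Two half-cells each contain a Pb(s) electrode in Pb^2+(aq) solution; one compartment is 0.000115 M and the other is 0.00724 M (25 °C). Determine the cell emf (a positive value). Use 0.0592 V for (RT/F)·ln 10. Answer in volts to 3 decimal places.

0.053 V

For a concentration cell E°cell = 0, since both electrodes use the same couple.
The compartment with the higher Pb^2+(aq) concentration (0.00724 M) acts as the cathode; ions are reduced there and produced at the dilute (0.000115 M) anode.
With n = 2, Ecell = −(0.0592/2)·log([dilute]/[conc]) = −(0.0592/2)·log(0.000115/0.00724) = +0.053 V.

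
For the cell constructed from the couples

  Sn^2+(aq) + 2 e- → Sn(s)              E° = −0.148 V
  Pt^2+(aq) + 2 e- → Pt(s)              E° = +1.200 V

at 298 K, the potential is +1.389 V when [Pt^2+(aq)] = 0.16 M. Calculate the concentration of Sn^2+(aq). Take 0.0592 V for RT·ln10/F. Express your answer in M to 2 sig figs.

Pt²⁺/Pt is the cathode (higher E°); E°cell = +1.200 − (−0.148) = +1.348 V with n = 2.
Since E = E° − (0.0592/n)·log Q, log Q = n(E° − E)/0.0592 = −1.385.
The balanced reaction is Pt^2+(aq) + Sn(s) → Pt(s) + Sn^2+(aq), so Q = [Sn^2+(aq)] / [Pt^2+(aq)].
Isolating [Sn^2+(aq)] in Q = 10^{−1.385} yields log [Sn^2+(aq)] = −2.181, i.e. 0.0066 M.

0.0066 M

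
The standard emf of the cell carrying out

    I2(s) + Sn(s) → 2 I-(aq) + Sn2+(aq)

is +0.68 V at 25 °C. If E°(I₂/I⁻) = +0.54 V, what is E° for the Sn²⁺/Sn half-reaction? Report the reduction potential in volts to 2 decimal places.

−0.14 V

In the reaction as written the I₂/I⁻ couple is reduced (cathode) and Sn²⁺/Sn is oxidized (anode), so E°cell = E°(I₂/I⁻) − E°(Sn²⁺/Sn).
E°(Sn²⁺/Sn) = E°(cathode) − E°cell = +0.54 − (+0.68) = −0.14 V.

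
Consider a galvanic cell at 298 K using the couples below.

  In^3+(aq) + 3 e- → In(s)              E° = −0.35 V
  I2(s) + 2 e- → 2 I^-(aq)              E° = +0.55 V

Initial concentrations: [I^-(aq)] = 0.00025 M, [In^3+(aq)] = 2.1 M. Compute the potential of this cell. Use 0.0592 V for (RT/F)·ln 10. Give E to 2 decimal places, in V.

Since E°(I₂/I⁻) > E°(In³⁺/In), I₂/I⁻ serves as the cathode.
The standard potential is +0.55 − (−0.35) = +0.90 V and the balanced reaction transfers n = 6 electrons.
For the overall reaction 3 I2(s) + 2 In(s) → 6 I^-(aq) + 2 In^3+(aq), Q = [I^-(aq)]^6·[In^3+(aq)]^2 = 1.08×10^−21, giving log Q = −20.968.
E = E° − (0.0592/n)·log Q = +0.90 − (0.0592/6)(−20.968) = +1.11 V.

+1.11 V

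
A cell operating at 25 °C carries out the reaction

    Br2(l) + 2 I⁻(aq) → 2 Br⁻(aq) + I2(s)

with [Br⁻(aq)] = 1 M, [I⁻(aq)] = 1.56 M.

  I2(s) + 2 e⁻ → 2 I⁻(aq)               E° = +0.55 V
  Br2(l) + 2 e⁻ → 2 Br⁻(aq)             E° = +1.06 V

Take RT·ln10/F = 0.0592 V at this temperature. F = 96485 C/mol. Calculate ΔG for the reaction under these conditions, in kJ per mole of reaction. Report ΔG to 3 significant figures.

−101 kJ/mol

The standard cell potential is +1.06 − (+0.55) = +0.51 V, with n = 2 electrons in the balanced equation.
Q = [Br⁻(aq)]^2 / [I⁻(aq)]^2 = 0.411, so log Q = −0.386 and E = +0.51 − (0.0592/2)(−0.386) = +0.5214 V.
Finally ΔG = −nFE = −(2)(96485 C/mol)(+0.5214 V) = −101 kJ/mol.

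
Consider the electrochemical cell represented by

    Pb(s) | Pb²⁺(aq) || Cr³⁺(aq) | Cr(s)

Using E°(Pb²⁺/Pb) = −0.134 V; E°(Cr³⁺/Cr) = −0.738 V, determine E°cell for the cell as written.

By convention the left-hand electrode in cell notation is the anode (oxidation) and the right-hand electrode is the cathode (reduction).
E°cell = E°(right) − E°(left) = −0.738 − (−0.134) = −0.604 V.
The negative sign shows that, as written, the cell would require an external voltage to drive the reaction.

−0.604 V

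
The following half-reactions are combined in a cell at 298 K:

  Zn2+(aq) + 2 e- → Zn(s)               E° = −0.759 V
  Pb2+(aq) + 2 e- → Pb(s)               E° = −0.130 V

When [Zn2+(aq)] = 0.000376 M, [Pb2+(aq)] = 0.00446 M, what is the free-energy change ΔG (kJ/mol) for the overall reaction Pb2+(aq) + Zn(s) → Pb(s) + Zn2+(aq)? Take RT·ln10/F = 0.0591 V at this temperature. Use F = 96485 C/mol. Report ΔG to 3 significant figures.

The standard cell potential is −0.130 − (−0.759) = +0.629 V, with n = 2 electrons in the balanced equation.
The reaction quotient is [Zn2+(aq)] / [Pb2+(aq)] = 0.0843; by Nernst, E = +0.629 − (0.0591/2)(−1.074) = +0.6607 V.
Finally ΔG = −nFE = −(2)(96485 C/mol)(+0.6607 V) = −127 kJ/mol.

−127 kJ/mol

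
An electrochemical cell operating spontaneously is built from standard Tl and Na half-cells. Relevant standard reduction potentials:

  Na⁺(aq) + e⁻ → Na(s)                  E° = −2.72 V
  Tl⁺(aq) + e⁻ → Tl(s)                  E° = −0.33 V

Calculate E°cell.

+2.39 V

Of the two couples in this cell, the one with the more positive reduction potential is reduced at the cathode: here that is Tl⁺/Tl (−0.33 V); Na⁺/Na (−2.72 V) is the anode.
E°cell = E°(cathode) − E°(anode) = −0.33 − (−2.72) = +2.39 V.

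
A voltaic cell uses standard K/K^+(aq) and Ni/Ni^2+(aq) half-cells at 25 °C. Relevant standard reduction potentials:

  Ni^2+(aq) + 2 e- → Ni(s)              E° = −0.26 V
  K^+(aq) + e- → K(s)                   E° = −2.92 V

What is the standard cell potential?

+2.66 V

The Ni²⁺/Ni couple has the higher E°, so Ni ion is reduced (cathode) and K is oxidized (anode).
E°cell = E°(cathode) − E°(anode) = −0.26 − (−2.92) = +2.66 V.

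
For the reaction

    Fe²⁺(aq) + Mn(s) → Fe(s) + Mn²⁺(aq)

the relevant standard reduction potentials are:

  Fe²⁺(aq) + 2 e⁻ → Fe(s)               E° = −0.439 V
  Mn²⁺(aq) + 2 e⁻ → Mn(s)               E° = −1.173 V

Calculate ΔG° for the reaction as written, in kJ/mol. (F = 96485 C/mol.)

−142 kJ/mol

In the reaction as written Fe²⁺(aq) is reduced, so the Fe²⁺/Fe couple is the cathode and Mn²⁺/Mn is the anode.
E°cell = −0.439 − (−1.173) = +0.734 V; balancing electrons gives n = 2.
ΔG° = −nFE°cell = −(2)(96485)(+0.734) J/mol = −142 kJ/mol.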